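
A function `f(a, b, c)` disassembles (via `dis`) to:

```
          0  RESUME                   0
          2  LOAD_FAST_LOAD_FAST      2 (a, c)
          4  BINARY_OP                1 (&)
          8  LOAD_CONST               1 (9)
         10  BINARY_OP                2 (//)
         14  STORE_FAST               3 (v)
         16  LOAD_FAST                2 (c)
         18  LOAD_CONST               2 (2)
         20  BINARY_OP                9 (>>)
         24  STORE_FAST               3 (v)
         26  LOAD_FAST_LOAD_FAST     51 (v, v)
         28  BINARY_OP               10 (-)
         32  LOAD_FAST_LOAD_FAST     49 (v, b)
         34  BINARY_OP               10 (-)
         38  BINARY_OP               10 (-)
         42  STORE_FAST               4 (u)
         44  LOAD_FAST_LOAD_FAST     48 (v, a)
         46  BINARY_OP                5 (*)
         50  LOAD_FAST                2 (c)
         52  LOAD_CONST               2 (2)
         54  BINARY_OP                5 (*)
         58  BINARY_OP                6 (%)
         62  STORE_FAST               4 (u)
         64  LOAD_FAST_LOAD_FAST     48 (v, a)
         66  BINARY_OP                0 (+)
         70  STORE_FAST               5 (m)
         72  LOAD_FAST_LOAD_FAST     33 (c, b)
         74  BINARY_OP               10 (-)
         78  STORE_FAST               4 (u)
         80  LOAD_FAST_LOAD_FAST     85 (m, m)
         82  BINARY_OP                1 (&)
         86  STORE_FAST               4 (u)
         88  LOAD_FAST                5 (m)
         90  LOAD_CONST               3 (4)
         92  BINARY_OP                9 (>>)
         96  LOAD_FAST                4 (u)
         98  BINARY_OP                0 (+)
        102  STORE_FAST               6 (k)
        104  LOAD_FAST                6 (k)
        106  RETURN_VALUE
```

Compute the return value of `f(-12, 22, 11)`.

LOAD_FAST_LOAD_FAST a,c → push -12,11. Stack: [-12, 11]
BINARY_OP & → -12 & 11 = 0. Stack: [0]
LOAD_CONST → push 9. Stack: [0, 9]
BINARY_OP // → 0 // 9 = 0. Stack: [0]
STORE_FAST v → v=0. Stack: []
LOAD_FAST c → push 11. Stack: [11]
LOAD_CONST → push 2. Stack: [11, 2]
BINARY_OP >> → 11 >> 2 = 2. Stack: [2]
STORE_FAST v → v=2. Stack: []
LOAD_FAST_LOAD_FAST v,v → push 2,2. Stack: [2, 2]
BINARY_OP - → 2 - 2 = 0. Stack: [0]
LOAD_FAST_LOAD_FAST v,b → push 2,22. Stack: [0, 2, 22]
BINARY_OP - → 2 - 22 = -20. Stack: [0, -20]
BINARY_OP - → 0 - -20 = 20. Stack: [20]
STORE_FAST u → u=20. Stack: []
LOAD_FAST_LOAD_FAST v,a → push 2,-12. Stack: [2, -12]
BINARY_OP * → 2 * -12 = -24. Stack: [-24]
LOAD_FAST c → push 11. Stack: [-24, 11]
LOAD_CONST → push 2. Stack: [-24, 11, 2]
BINARY_OP * → 11 * 2 = 22. Stack: [-24, 22]
BINARY_OP % → -24 % 22 = 20. Stack: [20]
STORE_FAST u → u=20. Stack: []
LOAD_FAST_LOAD_FAST v,a → push 2,-12. Stack: [2, -12]
BINARY_OP + → 2 + -12 = -10. Stack: [-10]
STORE_FAST m → m=-10. Stack: []
LOAD_FAST_LOAD_FAST c,b → push 11,22. Stack: [11, 22]
BINARY_OP - → 11 - 22 = -11. Stack: [-11]
STORE_FAST u → u=-11. Stack: []
LOAD_FAST_LOAD_FAST m,m → push -10,-10. Stack: [-10, -10]
BINARY_OP & → -10 & -10 = -10. Stack: [-10]
STORE_FAST u → u=-10. Stack: []
LOAD_FAST m → push -10. Stack: [-10]
LOAD_CONST → push 4. Stack: [-10, 4]
BINARY_OP >> → -10 >> 4 = -1. Stack: [-1]
LOAD_FAST u → push -10. Stack: [-1, -10]
BINARY_OP + → -1 + -10 = -11. Stack: [-11]
STORE_FAST k → k=-11. Stack: []
LOAD_FAST k → push -11. Stack: [-11]
RETURN_VALUE → return -11.

-11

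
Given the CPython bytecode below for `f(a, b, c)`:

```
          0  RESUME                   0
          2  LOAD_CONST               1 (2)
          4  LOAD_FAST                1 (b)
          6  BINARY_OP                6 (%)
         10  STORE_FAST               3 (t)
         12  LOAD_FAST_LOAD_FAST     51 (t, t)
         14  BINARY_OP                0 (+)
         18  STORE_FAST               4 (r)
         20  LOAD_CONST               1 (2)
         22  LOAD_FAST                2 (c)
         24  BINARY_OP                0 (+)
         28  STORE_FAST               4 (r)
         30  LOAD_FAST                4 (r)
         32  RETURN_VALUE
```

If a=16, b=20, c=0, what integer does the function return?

LOAD_CONST → push 2. Stack: [2]
LOAD_FAST b → push 20. Stack: [2, 20]
BINARY_OP % → 2 % 20 = 2. Stack: [2]
STORE_FAST t → t=2. Stack: []
LOAD_FAST_LOAD_FAST t,t → push 2,2. Stack: [2, 2]
BINARY_OP + → 2 + 2 = 4. Stack: [4]
STORE_FAST r → r=4. Stack: []
LOAD_CONST → push 2. Stack: [2]
LOAD_FAST c → push 0. Stack: [2, 0]
BINARY_OP + → 2 + 0 = 2. Stack: [2]
STORE_FAST r → r=2. Stack: []
LOAD_FAST r → push 2. Stack: [2]
RETURN_VALUE → return 2.

2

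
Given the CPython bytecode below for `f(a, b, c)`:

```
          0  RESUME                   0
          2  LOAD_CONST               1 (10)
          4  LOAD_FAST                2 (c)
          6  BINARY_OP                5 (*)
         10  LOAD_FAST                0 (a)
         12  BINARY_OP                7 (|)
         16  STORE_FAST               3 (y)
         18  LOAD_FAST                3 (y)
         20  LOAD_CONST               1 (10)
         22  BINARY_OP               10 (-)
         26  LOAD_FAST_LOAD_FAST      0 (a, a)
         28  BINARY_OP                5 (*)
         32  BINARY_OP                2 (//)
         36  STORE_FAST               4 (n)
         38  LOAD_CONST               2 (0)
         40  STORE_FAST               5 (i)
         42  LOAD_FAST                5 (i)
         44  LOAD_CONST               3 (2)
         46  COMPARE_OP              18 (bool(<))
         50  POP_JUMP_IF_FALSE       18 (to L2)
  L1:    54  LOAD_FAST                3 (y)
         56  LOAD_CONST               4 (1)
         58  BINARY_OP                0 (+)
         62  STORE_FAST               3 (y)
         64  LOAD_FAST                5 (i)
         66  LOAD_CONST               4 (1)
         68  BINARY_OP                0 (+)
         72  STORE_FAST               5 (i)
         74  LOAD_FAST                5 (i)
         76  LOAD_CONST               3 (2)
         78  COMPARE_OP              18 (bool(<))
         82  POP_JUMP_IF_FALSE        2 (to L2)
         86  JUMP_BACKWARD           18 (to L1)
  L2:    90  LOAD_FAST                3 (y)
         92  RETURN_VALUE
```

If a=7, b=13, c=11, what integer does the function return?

113

LOAD_CONST → push 10. Stack: [10]
LOAD_FAST c → push 11. Stack: [10, 11]
BINARY_OP * → 10 * 11 = 110. Stack: [110]
LOAD_FAST a → push 7. Stack: [110, 7]
BINARY_OP | → 110 | 7 = 111. Stack: [111]
STORE_FAST y → y=111. Stack: []
LOAD_FAST y → push 111. Stack: [111]
LOAD_CONST → push 10. Stack: [111, 10]
BINARY_OP - → 111 - 10 = 101. Stack: [101]
LOAD_FAST_LOAD_FAST a,a → push 7,7. Stack: [101, 7, 7]
BINARY_OP * → 7 * 7 = 49. Stack: [101, 49]
BINARY_OP // → 101 // 49 = 2. Stack: [2]
STORE_FAST n → n=2. Stack: []
LOAD_CONST → push 0. Stack: [0]
STORE_FAST i → i=0. Stack: []
LOAD_FAST i → push 0. Stack: [0]
LOAD_CONST → push 2. Stack: [0, 2]
COMPARE_OP bool(<) → 0 vs 2 = True. Stack: [True]
POP_JUMP_IF_FALSE → pop True; no jump. Stack: []
LOAD_FAST y → push 111. Stack: [111]
LOAD_CONST → push 1. Stack: [111, 1]
BINARY_OP + → 111 + 1 = 112. Stack: [112]
STORE_FAST y → y=112. Stack: []
LOAD_FAST i → push 0. Stack: [0]
LOAD_CONST → push 1. Stack: [0, 1]
BINARY_OP + → 0 + 1 = 1. Stack: [1]
STORE_FAST i → i=1. Stack: []
LOAD_FAST i → push 1. Stack: [1]
LOAD_CONST → push 2. Stack: [1, 2]
COMPARE_OP bool(<) → 1 vs 2 = True. Stack: [True]
POP_JUMP_IF_FALSE → pop True; no jump. Stack: []
LOAD_FAST y → push 112. Stack: [112]
LOAD_CONST → push 1. Stack: [112, 1]
BINARY_OP + → 112 + 1 = 113. Stack: [113]
STORE_FAST y → y=113. Stack: []
LOAD_FAST i → push 1. Stack: [1]
LOAD_CONST → push 1. Stack: [1, 1]
BINARY_OP + → 1 + 1 = 2. Stack: [2]
STORE_FAST i → i=2. Stack: []
LOAD_FAST i → push 2. Stack: [2]
LOAD_CONST → push 2. Stack: [2, 2]
COMPARE_OP bool(<) → 2 vs 2 = False. Stack: [False]
POP_JUMP_IF_FALSE → pop False; jump. Stack: []
LOAD_FAST y → push 113. Stack: [113]
RETURN_VALUE → return 113.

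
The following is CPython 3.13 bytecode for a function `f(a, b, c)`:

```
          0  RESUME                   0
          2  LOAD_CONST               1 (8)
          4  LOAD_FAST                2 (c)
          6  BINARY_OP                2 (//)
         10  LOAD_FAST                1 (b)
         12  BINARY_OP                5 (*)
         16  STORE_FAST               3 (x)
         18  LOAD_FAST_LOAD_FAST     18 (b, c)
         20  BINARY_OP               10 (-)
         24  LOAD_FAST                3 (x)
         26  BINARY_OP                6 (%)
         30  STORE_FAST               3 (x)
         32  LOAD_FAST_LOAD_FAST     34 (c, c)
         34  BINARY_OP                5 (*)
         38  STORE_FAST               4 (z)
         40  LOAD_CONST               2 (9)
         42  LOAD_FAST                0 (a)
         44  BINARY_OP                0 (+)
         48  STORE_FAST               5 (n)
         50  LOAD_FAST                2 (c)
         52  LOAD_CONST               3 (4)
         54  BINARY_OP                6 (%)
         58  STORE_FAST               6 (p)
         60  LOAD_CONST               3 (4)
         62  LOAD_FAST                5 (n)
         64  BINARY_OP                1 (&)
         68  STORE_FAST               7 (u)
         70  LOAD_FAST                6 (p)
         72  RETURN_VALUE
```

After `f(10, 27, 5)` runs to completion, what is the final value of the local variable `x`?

22

LOAD_CONST → push 8. Stack: [8]
LOAD_FAST c → push 5. Stack: [8, 5]
BINARY_OP // → 8 // 5 = 1. Stack: [1]
LOAD_FAST b → push 27. Stack: [1, 27]
BINARY_OP * → 1 * 27 = 27. Stack: [27]
STORE_FAST x → x=27. Stack: []
LOAD_FAST_LOAD_FAST b,c → push 27,5. Stack: [27, 5]
BINARY_OP - → 27 - 5 = 22. Stack: [22]
LOAD_FAST x → push 27. Stack: [22, 27]
BINARY_OP % → 22 % 27 = 22. Stack: [22]
STORE_FAST x → x=22. Stack: []
LOAD_FAST_LOAD_FAST c,c → push 5,5. Stack: [5, 5]
BINARY_OP * → 5 * 5 = 25. Stack: [25]
STORE_FAST z → z=25. Stack: []
LOAD_CONST → push 9. Stack: [9]
LOAD_FAST a → push 10. Stack: [9, 10]
BINARY_OP + → 9 + 10 = 19. Stack: [19]
STORE_FAST n → n=19. Stack: []
LOAD_FAST c → push 5. Stack: [5]
LOAD_CONST → push 4. Stack: [5, 4]
BINARY_OP % → 5 % 4 = 1. Stack: [1]
STORE_FAST p → p=1. Stack: []
LOAD_CONST → push 4. Stack: [4]
LOAD_FAST n → push 19. Stack: [4, 19]
BINARY_OP & → 4 & 19 = 0. Stack: [0]
STORE_FAST u → u=0. Stack: []
LOAD_FAST p → push 1. Stack: [1]
RETURN_VALUE → return 1.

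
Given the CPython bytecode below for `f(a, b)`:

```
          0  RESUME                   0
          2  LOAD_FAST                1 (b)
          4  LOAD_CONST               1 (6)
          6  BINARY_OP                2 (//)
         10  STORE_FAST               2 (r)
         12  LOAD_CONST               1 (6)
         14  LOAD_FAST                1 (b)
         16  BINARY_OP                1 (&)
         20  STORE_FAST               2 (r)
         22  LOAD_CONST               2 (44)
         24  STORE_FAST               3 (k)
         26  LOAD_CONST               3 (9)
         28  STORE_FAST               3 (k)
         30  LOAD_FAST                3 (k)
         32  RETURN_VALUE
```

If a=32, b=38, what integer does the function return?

9

LOAD_FAST b → push 38. Stack: [38]
LOAD_CONST → push 6. Stack: [38, 6]
BINARY_OP // → 38 // 6 = 6. Stack: [6]
STORE_FAST r → r=6. Stack: []
LOAD_CONST → push 6. Stack: [6]
LOAD_FAST b → push 38. Stack: [6, 38]
BINARY_OP & → 6 & 38 = 6. Stack: [6]
STORE_FAST r → r=6. Stack: []
LOAD_CONST → push 44. Stack: [44]
STORE_FAST k → k=44. Stack: []
LOAD_CONST → push 9. Stack: [9]
STORE_FAST k → k=9. Stack: []
LOAD_FAST k → push 9. Stack: [9]
RETURN_VALUE → return 9.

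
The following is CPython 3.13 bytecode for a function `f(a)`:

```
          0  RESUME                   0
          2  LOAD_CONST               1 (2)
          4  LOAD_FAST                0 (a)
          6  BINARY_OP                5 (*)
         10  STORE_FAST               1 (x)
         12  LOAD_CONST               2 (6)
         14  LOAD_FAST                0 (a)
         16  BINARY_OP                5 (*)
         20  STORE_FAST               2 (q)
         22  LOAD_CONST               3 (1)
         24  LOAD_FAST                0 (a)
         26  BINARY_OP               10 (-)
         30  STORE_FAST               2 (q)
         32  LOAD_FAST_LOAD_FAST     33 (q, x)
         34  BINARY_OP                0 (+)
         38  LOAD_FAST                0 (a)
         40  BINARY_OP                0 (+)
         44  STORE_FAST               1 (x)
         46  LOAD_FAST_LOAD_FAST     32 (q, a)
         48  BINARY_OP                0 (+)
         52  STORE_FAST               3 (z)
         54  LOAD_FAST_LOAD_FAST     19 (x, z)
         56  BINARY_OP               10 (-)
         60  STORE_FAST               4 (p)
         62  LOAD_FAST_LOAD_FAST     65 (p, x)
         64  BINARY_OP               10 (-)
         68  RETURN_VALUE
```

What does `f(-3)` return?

-1

LOAD_CONST → push 2. Stack: [2]
LOAD_FAST a → push -3. Stack: [2, -3]
BINARY_OP * → 2 * -3 = -6. Stack: [-6]
STORE_FAST x → x=-6. Stack: []
LOAD_CONST → push 6. Stack: [6]
LOAD_FAST a → push -3. Stack: [6, -3]
BINARY_OP * → 6 * -3 = -18. Stack: [-18]
STORE_FAST q → q=-18. Stack: []
LOAD_CONST → push 1. Stack: [1]
LOAD_FAST a → push -3. Stack: [1, -3]
BINARY_OP - → 1 - -3 = 4. Stack: [4]
STORE_FAST q → q=4. Stack: []
LOAD_FAST_LOAD_FAST q,x → push 4,-6. Stack: [4, -6]
BINARY_OP + → 4 + -6 = -2. Stack: [-2]
LOAD_FAST a → push -3. Stack: [-2, -3]
BINARY_OP + → -2 + -3 = -5. Stack: [-5]
STORE_FAST x → x=-5. Stack: []
LOAD_FAST_LOAD_FAST q,a → push 4,-3. Stack: [4, -3]
BINARY_OP + → 4 + -3 = 1. Stack: [1]
STORE_FAST z → z=1. Stack: []
LOAD_FAST_LOAD_FAST x,z → push -5,1. Stack: [-5, 1]
BINARY_OP - → -5 - 1 = -6. Stack: [-6]
STORE_FAST p → p=-6. Stack: []
LOAD_FAST_LOAD_FAST p,x → push -6,-5. Stack: [-6, -5]
BINARY_OP - → -6 - -5 = -1. Stack: [-1]
RETURN_VALUE → return -1.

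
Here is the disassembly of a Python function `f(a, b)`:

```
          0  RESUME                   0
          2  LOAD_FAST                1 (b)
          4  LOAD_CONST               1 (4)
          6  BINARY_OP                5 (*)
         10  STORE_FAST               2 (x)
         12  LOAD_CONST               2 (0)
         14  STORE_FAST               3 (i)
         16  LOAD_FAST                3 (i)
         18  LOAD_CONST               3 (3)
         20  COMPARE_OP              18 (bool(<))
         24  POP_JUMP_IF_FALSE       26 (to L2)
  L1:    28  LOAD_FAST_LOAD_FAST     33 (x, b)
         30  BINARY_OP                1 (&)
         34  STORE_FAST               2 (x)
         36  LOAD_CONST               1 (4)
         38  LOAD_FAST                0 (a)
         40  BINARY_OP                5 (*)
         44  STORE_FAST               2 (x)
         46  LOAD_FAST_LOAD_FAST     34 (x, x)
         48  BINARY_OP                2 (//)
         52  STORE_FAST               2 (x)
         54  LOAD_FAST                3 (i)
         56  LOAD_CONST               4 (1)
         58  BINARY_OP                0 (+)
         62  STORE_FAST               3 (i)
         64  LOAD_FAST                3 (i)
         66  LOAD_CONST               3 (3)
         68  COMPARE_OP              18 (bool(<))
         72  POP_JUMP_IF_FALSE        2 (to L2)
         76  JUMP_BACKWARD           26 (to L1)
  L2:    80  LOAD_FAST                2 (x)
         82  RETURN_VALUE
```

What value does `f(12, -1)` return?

LOAD_FAST b → push -1. Stack: [-1]
LOAD_CONST → push 4. Stack: [-1, 4]
BINARY_OP * → -1 * 4 = -4. Stack: [-4]
STORE_FAST x → x=-4. Stack: []
LOAD_CONST → push 0. Stack: [0]
STORE_FAST i → i=0. Stack: []
LOAD_FAST i → push 0. Stack: [0]
LOAD_CONST → push 3. Stack: [0, 3]
COMPARE_OP bool(<) → 0 vs 3 = True. Stack: [True]
POP_JUMP_IF_FALSE → pop True; no jump. Stack: []
LOAD_FAST_LOAD_FAST x,b → push -4,-1. Stack: [-4, -1]
BINARY_OP & → -4 & -1 = -4. Stack: [-4]
STORE_FAST x → x=-4. Stack: []
LOAD_CONST → push 4. Stack: [4]
LOAD_FAST a → push 12. Stack: [4, 12]
BINARY_OP * → 4 * 12 = 48. Stack: [48]
STORE_FAST x → x=48. Stack: []
LOAD_FAST_LOAD_FAST x,x → push 48,48. Stack: [48, 48]
BINARY_OP // → 48 // 48 = 1. Stack: [1]
STORE_FAST x → x=1. Stack: []
LOAD_FAST i → push 0. Stack: [0]
LOAD_CONST → push 1. Stack: [0, 1]
BINARY_OP + → 0 + 1 = 1. Stack: [1]
STORE_FAST i → i=1. Stack: []
LOAD_FAST i → push 1. Stack: [1]
LOAD_CONST → push 3. Stack: [1, 3]
COMPARE_OP bool(<) → 1 vs 3 = True. Stack: [True]
POP_JUMP_IF_FALSE → pop True; no jump. Stack: []
LOAD_FAST_LOAD_FAST x,b → push 1,-1. Stack: [1, -1]
BINARY_OP & → 1 & -1 = 1. Stack: [1]
STORE_FAST x → x=1. Stack: []
LOAD_CONST → push 4. Stack: [4]
LOAD_FAST a → push 12. Stack: [4, 12]
BINARY_OP * → 4 * 12 = 48. Stack: [48]
STORE_FAST x → x=48. Stack: []
LOAD_FAST_LOAD_FAST x,x → push 48,48. Stack: [48, 48]
BINARY_OP // → 48 // 48 = 1. Stack: [1]
STORE_FAST x → x=1. Stack: []
LOAD_FAST i → push 1. Stack: [1]
LOAD_CONST → push 1. Stack: [1, 1]
BINARY_OP + → 1 + 1 = 2. Stack: [2]
STORE_FAST i → i=2. Stack: []
LOAD_FAST i → push 2. Stack: [2]
LOAD_CONST → push 3. Stack: [2, 3]
COMPARE_OP bool(<) → 2 vs 3 = True. Stack: [True]
POP_JUMP_IF_FALSE → pop True; no jump. Stack: []
LOAD_FAST_LOAD_FAST x,b → push 1,-1. Stack: [1, -1]
BINARY_OP & → 1 & -1 = 1. Stack: [1]
STORE_FAST x → x=1. Stack: []
LOAD_CONST → push 4. Stack: [4]
LOAD_FAST a → push 12. Stack: [4, 12]
BINARY_OP * → 4 * 12 = 48. Stack: [48]
STORE_FAST x → x=48. Stack: []
LOAD_FAST_LOAD_FAST x,x → push 48,48. Stack: [48, 48]
BINARY_OP // → 48 // 48 = 1. Stack: [1]
STORE_FAST x → x=1. Stack: []
LOAD_FAST i → push 2. Stack: [2]
LOAD_CONST → push 1. Stack: [2, 1]
BINARY_OP + → 2 + 1 = 3. Stack: [3]
STORE_FAST i → i=3. Stack: []
LOAD_FAST i → push 3. Stack: [3]
LOAD_CONST → push 3. Stack: [3, 3]
COMPARE_OP bool(<) → 3 vs 3 = False. Stack: [False]
POP_JUMP_IF_FALSE → pop False; jump. Stack: []
LOAD_FAST x → push 1. Stack: [1]
RETURN_VALUE → return 1.

1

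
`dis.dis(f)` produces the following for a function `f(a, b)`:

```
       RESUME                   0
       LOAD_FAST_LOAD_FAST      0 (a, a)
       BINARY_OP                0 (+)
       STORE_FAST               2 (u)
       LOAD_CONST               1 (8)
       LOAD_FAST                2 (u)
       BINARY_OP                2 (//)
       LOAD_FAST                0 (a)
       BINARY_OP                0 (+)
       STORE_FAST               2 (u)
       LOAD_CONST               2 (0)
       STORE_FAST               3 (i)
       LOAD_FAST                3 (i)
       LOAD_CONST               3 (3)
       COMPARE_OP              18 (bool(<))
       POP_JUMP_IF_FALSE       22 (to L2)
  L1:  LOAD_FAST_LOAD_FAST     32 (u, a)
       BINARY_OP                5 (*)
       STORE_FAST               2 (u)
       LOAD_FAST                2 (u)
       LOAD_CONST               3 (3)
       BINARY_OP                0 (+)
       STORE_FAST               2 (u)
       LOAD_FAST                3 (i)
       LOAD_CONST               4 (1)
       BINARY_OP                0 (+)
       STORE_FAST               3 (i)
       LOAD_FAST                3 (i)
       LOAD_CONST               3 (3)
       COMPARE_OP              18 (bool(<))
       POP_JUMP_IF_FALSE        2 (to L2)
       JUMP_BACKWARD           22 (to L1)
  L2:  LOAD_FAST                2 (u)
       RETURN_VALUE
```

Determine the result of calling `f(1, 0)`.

LOAD_FAST_LOAD_FAST a,a → push 1,1. Stack: [1, 1]
BINARY_OP + → 1 + 1 = 2. Stack: [2]
STORE_FAST u → u=2. Stack: []
LOAD_CONST → push 8. Stack: [8]
LOAD_FAST u → push 2. Stack: [8, 2]
BINARY_OP // → 8 // 2 = 4. Stack: [4]
LOAD_FAST a → push 1. Stack: [4, 1]
BINARY_OP + → 4 + 1 = 5. Stack: [5]
STORE_FAST u → u=5. Stack: []
LOAD_CONST → push 0. Stack: [0]
STORE_FAST i → i=0. Stack: []
LOAD_FAST i → push 0. Stack: [0]
LOAD_CONST → push 3. Stack: [0, 3]
COMPARE_OP bool(<) → 0 vs 3 = True. Stack: [True]
POP_JUMP_IF_FALSE → pop True; no jump. Stack: []
LOAD_FAST_LOAD_FAST u,a → push 5,1. Stack: [5, 1]
BINARY_OP * → 5 * 1 = 5. Stack: [5]
STORE_FAST u → u=5. Stack: []
LOAD_FAST u → push 5. Stack: [5]
LOAD_CONST → push 3. Stack: [5, 3]
BINARY_OP + → 5 + 3 = 8. Stack: [8]
STORE_FAST u → u=8. Stack: []
LOAD_FAST i → push 0. Stack: [0]
LOAD_CONST → push 1. Stack: [0, 1]
BINARY_OP + → 0 + 1 = 1. Stack: [1]
STORE_FAST i → i=1. Stack: []
LOAD_FAST i → push 1. Stack: [1]
LOAD_CONST → push 3. Stack: [1, 3]
COMPARE_OP bool(<) → 1 vs 3 = True. Stack: [True]
POP_JUMP_IF_FALSE → pop True; no jump. Stack: []
LOAD_FAST_LOAD_FAST u,a → push 8,1. Stack: [8, 1]
BINARY_OP * → 8 * 1 = 8. Stack: [8]
STORE_FAST u → u=8. Stack: []
LOAD_FAST u → push 8. Stack: [8]
LOAD_CONST → push 3. Stack: [8, 3]
BINARY_OP + → 8 + 3 = 11. Stack: [11]
STORE_FAST u → u=11. Stack: []
LOAD_FAST i → push 1. Stack: [1]
LOAD_CONST → push 1. Stack: [1, 1]
BINARY_OP + → 1 + 1 = 2. Stack: [2]
STORE_FAST i → i=2. Stack: []
LOAD_FAST i → push 2. Stack: [2]
LOAD_CONST → push 3. Stack: [2, 3]
COMPARE_OP bool(<) → 2 vs 3 = True. Stack: [True]
POP_JUMP_IF_FALSE → pop True; no jump. Stack: []
LOAD_FAST_LOAD_FAST u,a → push 11,1. Stack: [11, 1]
BINARY_OP * → 11 * 1 = 11. Stack: [11]
STORE_FAST u → u=11. Stack: []
LOAD_FAST u → push 11. Stack: [11]
LOAD_CONST → push 3. Stack: [11, 3]
BINARY_OP + → 11 + 3 = 14. Stack: [14]
STORE_FAST u → u=14. Stack: []
LOAD_FAST i → push 2. Stack: [2]
LOAD_CONST → push 1. Stack: [2, 1]
BINARY_OP + → 2 + 1 = 3. Stack: [3]
STORE_FAST i → i=3. Stack: []
LOAD_FAST i → push 3. Stack: [3]
LOAD_CONST → push 3. Stack: [3, 3]
COMPARE_OP bool(<) → 3 vs 3 = False. Stack: [False]
POP_JUMP_IF_FALSE → pop False; jump. Stack: []
LOAD_FAST u → push 14. Stack: [14]
RETURN_VALUE → return 14.

14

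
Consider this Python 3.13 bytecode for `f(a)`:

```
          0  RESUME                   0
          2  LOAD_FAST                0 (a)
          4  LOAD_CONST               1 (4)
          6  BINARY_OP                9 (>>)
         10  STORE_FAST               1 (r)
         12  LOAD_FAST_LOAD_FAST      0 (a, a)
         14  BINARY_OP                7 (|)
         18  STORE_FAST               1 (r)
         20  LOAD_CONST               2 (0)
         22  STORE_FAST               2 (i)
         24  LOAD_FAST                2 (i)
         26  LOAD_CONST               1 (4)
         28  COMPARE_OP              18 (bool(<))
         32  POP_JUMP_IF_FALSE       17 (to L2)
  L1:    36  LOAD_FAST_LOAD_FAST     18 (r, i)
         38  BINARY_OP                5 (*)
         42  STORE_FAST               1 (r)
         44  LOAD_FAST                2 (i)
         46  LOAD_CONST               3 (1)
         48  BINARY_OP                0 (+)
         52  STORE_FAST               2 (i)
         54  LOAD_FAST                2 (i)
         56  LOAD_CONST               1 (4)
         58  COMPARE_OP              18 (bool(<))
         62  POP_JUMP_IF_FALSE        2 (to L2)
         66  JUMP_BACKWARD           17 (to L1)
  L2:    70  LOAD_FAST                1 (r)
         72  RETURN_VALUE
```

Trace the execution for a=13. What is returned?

LOAD_FAST a → push 13. Stack: [13]
LOAD_CONST → push 4. Stack: [13, 4]
BINARY_OP >> → 13 >> 4 = 0. Stack: [0]
STORE_FAST r → r=0. Stack: []
LOAD_FAST_LOAD_FAST a,a → push 13,13. Stack: [13, 13]
BINARY_OP | → 13 | 13 = 13. Stack: [13]
STORE_FAST r → r=13. Stack: []
LOAD_CONST → push 0. Stack: [0]
STORE_FAST i → i=0. Stack: []
LOAD_FAST i → push 0. Stack: [0]
LOAD_CONST → push 4. Stack: [0, 4]
COMPARE_OP bool(<) → 0 vs 4 = True. Stack: [True]
POP_JUMP_IF_FALSE → pop True; no jump. Stack: []
LOAD_FAST_LOAD_FAST r,i → push 13,0. Stack: [13, 0]
BINARY_OP * → 13 * 0 = 0. Stack: [0]
STORE_FAST r → r=0. Stack: []
LOAD_FAST i → push 0. Stack: [0]
LOAD_CONST → push 1. Stack: [0, 1]
BINARY_OP + → 0 + 1 = 1. Stack: [1]
STORE_FAST i → i=1. Stack: []
LOAD_FAST i → push 1. Stack: [1]
LOAD_CONST → push 4. Stack: [1, 4]
COMPARE_OP bool(<) → 1 vs 4 = True. Stack: [True]
POP_JUMP_IF_FALSE → pop True; no jump. Stack: []
LOAD_FAST_LOAD_FAST r,i → push 0,1. Stack: [0, 1]
BINARY_OP * → 0 * 1 = 0. Stack: [0]
STORE_FAST r → r=0. Stack: []
LOAD_FAST i → push 1. Stack: [1]
LOAD_CONST → push 1. Stack: [1, 1]
BINARY_OP + → 1 + 1 = 2. Stack: [2]
STORE_FAST i → i=2. Stack: []
LOAD_FAST i → push 2. Stack: [2]
LOAD_CONST → push 4. Stack: [2, 4]
COMPARE_OP bool(<) → 2 vs 4 = True. Stack: [True]
POP_JUMP_IF_FALSE → pop True; no jump. Stack: []
LOAD_FAST_LOAD_FAST r,i → push 0,2. Stack: [0, 2]
BINARY_OP * → 0 * 2 = 0. Stack: [0]
STORE_FAST r → r=0. Stack: []
LOAD_FAST i → push 2. Stack: [2]
LOAD_CONST → push 1. Stack: [2, 1]
BINARY_OP + → 2 + 1 = 3. Stack: [3]
STORE_FAST i → i=3. Stack: []
LOAD_FAST i → push 3. Stack: [3]
LOAD_CONST → push 4. Stack: [3, 4]
COMPARE_OP bool(<) → 3 vs 4 = True. Stack: [True]
POP_JUMP_IF_FALSE → pop True; no jump. Stack: []
LOAD_FAST_LOAD_FAST r,i → push 0,3. Stack: [0, 3]
BINARY_OP * → 0 * 3 = 0. Stack: [0]
STORE_FAST r → r=0. Stack: []
LOAD_FAST i → push 3. Stack: [3]
LOAD_CONST → push 1. Stack: [3, 1]
BINARY_OP + → 3 + 1 = 4. Stack: [4]
STORE_FAST i → i=4. Stack: []
LOAD_FAST i → push 4. Stack: [4]
LOAD_CONST → push 4. Stack: [4, 4]
COMPARE_OP bool(<) → 4 vs 4 = False. Stack: [False]
POP_JUMP_IF_FALSE → pop False; jump. Stack: []
LOAD_FAST r → push 0. Stack: [0]
RETURN_VALUE → return 0.

0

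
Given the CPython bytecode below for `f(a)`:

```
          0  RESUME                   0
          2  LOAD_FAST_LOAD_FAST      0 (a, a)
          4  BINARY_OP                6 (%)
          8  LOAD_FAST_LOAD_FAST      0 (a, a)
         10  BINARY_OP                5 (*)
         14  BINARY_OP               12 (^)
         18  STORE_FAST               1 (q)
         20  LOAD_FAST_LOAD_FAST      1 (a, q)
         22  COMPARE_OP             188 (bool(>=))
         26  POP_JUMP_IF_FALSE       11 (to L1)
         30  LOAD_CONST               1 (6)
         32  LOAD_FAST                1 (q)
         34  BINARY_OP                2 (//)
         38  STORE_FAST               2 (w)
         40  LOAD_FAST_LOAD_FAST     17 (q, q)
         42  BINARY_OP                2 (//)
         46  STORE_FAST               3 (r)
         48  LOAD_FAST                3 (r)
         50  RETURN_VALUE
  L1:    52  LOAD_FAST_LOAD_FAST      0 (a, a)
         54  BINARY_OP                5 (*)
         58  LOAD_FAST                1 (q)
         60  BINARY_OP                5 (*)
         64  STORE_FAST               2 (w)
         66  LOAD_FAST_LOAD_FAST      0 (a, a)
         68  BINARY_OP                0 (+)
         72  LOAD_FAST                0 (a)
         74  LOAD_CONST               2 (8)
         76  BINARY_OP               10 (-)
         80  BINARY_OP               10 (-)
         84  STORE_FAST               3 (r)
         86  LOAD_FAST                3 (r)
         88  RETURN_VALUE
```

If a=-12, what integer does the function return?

LOAD_FAST_LOAD_FAST a,a → push -12,-12. Stack: [-12, -12]
BINARY_OP % → -12 % -12 = 0. Stack: [0]
LOAD_FAST_LOAD_FAST a,a → push -12,-12. Stack: [0, -12, -12]
BINARY_OP * → -12 * -12 = 144. Stack: [0, 144]
BINARY_OP ^ → 0 ^ 144 = 144. Stack: [144]
STORE_FAST q → q=144. Stack: []
LOAD_FAST_LOAD_FAST a,q → push -12,144. Stack: [-12, 144]
COMPARE_OP bool(>=) → -12 vs 144 = False. Stack: [False]
POP_JUMP_IF_FALSE → pop False; jump. Stack: []
LOAD_FAST_LOAD_FAST a,a → push -12,-12. Stack: [-12, -12]
BINARY_OP * → -12 * -12 = 144. Stack: [144]
LOAD_FAST q → push 144. Stack: [144, 144]
BINARY_OP * → 144 * 144 = 20736. Stack: [20736]
STORE_FAST w → w=20736. Stack: []
LOAD_FAST_LOAD_FAST a,a → push -12,-12. Stack: [-12, -12]
BINARY_OP + → -12 + -12 = -24. Stack: [-24]
LOAD_FAST a → push -12. Stack: [-24, -12]
LOAD_CONST → push 8. Stack: [-24, -12, 8]
BINARY_OP - → -12 - 8 = -20. Stack: [-24, -20]
BINARY_OP - → -24 - -20 = -4. Stack: [-4]
STORE_FAST r → r=-4. Stack: []
LOAD_FAST r → push -4. Stack: [-4]
RETURN_VALUE → return -4.

-4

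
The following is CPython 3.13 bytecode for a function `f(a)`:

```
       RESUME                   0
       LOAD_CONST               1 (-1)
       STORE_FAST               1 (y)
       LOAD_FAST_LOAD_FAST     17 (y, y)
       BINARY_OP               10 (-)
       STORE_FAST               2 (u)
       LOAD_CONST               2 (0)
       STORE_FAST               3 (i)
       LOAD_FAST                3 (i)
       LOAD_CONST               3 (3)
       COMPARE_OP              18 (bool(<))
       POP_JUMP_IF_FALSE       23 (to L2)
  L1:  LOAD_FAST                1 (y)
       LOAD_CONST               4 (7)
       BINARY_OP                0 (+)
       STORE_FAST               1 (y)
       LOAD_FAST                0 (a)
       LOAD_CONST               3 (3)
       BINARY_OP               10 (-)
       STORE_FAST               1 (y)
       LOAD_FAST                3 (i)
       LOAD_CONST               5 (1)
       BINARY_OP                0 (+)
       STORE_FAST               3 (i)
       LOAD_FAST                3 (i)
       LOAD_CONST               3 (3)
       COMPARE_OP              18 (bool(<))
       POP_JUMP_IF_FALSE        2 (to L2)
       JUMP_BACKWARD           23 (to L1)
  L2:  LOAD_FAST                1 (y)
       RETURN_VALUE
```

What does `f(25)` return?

LOAD_CONST → push -1. Stack: [-1]
STORE_FAST y → y=-1. Stack: []
LOAD_FAST_LOAD_FAST y,y → push -1,-1. Stack: [-1, -1]
BINARY_OP - → -1 - -1 = 0. Stack: [0]
STORE_FAST u → u=0. Stack: []
LOAD_CONST → push 0. Stack: [0]
STORE_FAST i → i=0. Stack: []
LOAD_FAST i → push 0. Stack: [0]
LOAD_CONST → push 3. Stack: [0, 3]
COMPARE_OP bool(<) → 0 vs 3 = True. Stack: [True]
POP_JUMP_IF_FALSE → pop True; no jump. Stack: []
LOAD_FAST y → push -1. Stack: [-1]
LOAD_CONST → push 7. Stack: [-1, 7]
BINARY_OP + → -1 + 7 = 6. Stack: [6]
STORE_FAST y → y=6. Stack: []
LOAD_FAST a → push 25. Stack: [25]
LOAD_CONST → push 3. Stack: [25, 3]
BINARY_OP - → 25 - 3 = 22. Stack: [22]
STORE_FAST y → y=22. Stack: []
LOAD_FAST i → push 0. Stack: [0]
LOAD_CONST → push 1. Stack: [0, 1]
BINARY_OP + → 0 + 1 = 1. Stack: [1]
STORE_FAST i → i=1. Stack: []
LOAD_FAST i → push 1. Stack: [1]
LOAD_CONST → push 3. Stack: [1, 3]
COMPARE_OP bool(<) → 1 vs 3 = True. Stack: [True]
POP_JUMP_IF_FALSE → pop True; no jump. Stack: []
LOAD_FAST y → push 22. Stack: [22]
LOAD_CONST → push 7. Stack: [22, 7]
BINARY_OP + → 22 + 7 = 29. Stack: [29]
STORE_FAST y → y=29. Stack: []
LOAD_FAST a → push 25. Stack: [25]
LOAD_CONST → push 3. Stack: [25, 3]
BINARY_OP - → 25 - 3 = 22. Stack: [22]
STORE_FAST y → y=22. Stack: []
LOAD_FAST i → push 1. Stack: [1]
LOAD_CONST → push 1. Stack: [1, 1]
BINARY_OP + → 1 + 1 = 2. Stack: [2]
STORE_FAST i → i=2. Stack: []
LOAD_FAST i → push 2. Stack: [2]
LOAD_CONST → push 3. Stack: [2, 3]
COMPARE_OP bool(<) → 2 vs 3 = True. Stack: [True]
POP_JUMP_IF_FALSE → pop True; no jump. Stack: []
LOAD_FAST y → push 22. Stack: [22]
LOAD_CONST → push 7. Stack: [22, 7]
BINARY_OP + → 22 + 7 = 29. Stack: [29]
STORE_FAST y → y=29. Stack: []
LOAD_FAST a → push 25. Stack: [25]
LOAD_CONST → push 3. Stack: [25, 3]
BINARY_OP - → 25 - 3 = 22. Stack: [22]
STORE_FAST y → y=22. Stack: []
LOAD_FAST i → push 2. Stack: [2]
LOAD_CONST → push 1. Stack: [2, 1]
BINARY_OP + → 2 + 1 = 3. Stack: [3]
STORE_FAST i → i=3. Stack: []
LOAD_FAST i → push 3. Stack: [3]
LOAD_CONST → push 3. Stack: [3, 3]
COMPARE_OP bool(<) → 3 vs 3 = False. Stack: [False]
POP_JUMP_IF_FALSE → pop False; jump. Stack: []
LOAD_FAST y → push 22. Stack: [22]
RETURN_VALUE → return 22.

22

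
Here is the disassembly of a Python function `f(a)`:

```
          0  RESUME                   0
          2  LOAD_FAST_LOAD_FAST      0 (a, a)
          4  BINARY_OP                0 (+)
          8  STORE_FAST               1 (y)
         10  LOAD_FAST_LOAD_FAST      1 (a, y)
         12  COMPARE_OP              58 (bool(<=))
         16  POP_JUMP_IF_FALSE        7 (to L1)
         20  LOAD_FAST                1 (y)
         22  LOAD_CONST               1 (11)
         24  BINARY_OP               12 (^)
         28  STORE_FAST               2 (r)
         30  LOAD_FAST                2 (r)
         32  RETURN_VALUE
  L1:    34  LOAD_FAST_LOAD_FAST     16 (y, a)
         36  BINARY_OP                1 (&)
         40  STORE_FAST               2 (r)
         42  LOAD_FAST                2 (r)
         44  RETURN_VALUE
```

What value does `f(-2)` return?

LOAD_FAST_LOAD_FAST a,a → push -2,-2. Stack: [-2, -2]
BINARY_OP + → -2 + -2 = -4. Stack: [-4]
STORE_FAST y → y=-4. Stack: []
LOAD_FAST_LOAD_FAST a,y → push -2,-4. Stack: [-2, -4]
COMPARE_OP bool(<=) → -2 vs -4 = False. Stack: [False]
POP_JUMP_IF_FALSE → pop False; jump. Stack: []
LOAD_FAST_LOAD_FAST y,a → push -4,-2. Stack: [-4, -2]
BINARY_OP & → -4 & -2 = -4. Stack: [-4]
STORE_FAST r → r=-4. Stack: []
LOAD_FAST r → push -4. Stack: [-4]
RETURN_VALUE → return -4.

-4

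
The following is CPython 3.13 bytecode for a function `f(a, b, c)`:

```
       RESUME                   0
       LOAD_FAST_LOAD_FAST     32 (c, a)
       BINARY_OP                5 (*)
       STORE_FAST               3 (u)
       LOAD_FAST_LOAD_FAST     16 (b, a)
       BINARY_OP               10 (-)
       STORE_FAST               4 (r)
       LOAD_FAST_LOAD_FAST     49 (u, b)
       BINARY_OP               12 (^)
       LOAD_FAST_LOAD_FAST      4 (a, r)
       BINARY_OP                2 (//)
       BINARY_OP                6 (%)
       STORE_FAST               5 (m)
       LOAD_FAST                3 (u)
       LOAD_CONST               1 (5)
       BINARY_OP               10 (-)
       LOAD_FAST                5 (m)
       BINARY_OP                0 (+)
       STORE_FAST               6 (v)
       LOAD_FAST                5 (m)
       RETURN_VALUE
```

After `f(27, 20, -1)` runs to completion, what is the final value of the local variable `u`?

-27

LOAD_FAST_LOAD_FAST c,a → push -1,27. Stack: [-1, 27]
BINARY_OP * → -1 * 27 = -27. Stack: [-27]
STORE_FAST u → u=-27. Stack: []
LOAD_FAST_LOAD_FAST b,a → push 20,27. Stack: [20, 27]
BINARY_OP - → 20 - 27 = -7. Stack: [-7]
STORE_FAST r → r=-7. Stack: []
LOAD_FAST_LOAD_FAST u,b → push -27,20. Stack: [-27, 20]
BINARY_OP ^ → -27 ^ 20 = -15. Stack: [-15]
LOAD_FAST_LOAD_FAST a,r → push 27,-7. Stack: [-15, 27, -7]
BINARY_OP // → 27 // -7 = -4. Stack: [-15, -4]
BINARY_OP % → -15 % -4 = -3. Stack: [-3]
STORE_FAST m → m=-3. Stack: []
LOAD_FAST u → push -27. Stack: [-27]
LOAD_CONST → push 5. Stack: [-27, 5]
BINARY_OP - → -27 - 5 = -32. Stack: [-32]
LOAD_FAST m → push -3. Stack: [-32, -3]
BINARY_OP + → -32 + -3 = -35. Stack: [-35]
STORE_FAST v → v=-35. Stack: []
LOAD_FAST m → push -3. Stack: [-3]
RETURN_VALUE → return -3.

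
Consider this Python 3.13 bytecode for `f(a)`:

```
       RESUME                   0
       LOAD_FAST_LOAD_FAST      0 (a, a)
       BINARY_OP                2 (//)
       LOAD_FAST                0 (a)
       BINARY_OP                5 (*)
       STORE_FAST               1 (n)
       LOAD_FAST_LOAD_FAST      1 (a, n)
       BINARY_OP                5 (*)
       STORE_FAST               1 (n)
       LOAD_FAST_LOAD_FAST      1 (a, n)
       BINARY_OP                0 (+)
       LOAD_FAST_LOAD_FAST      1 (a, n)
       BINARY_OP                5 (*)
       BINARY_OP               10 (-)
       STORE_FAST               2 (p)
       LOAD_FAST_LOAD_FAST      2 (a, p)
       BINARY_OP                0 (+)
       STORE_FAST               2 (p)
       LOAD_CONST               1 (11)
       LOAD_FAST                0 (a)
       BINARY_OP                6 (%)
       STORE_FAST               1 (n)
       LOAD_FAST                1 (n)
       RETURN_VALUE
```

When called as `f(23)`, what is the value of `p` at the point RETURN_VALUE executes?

-11592

LOAD_FAST_LOAD_FAST a,a → push 23,23. Stack: [23, 23]
BINARY_OP // → 23 // 23 = 1. Stack: [1]
LOAD_FAST a → push 23. Stack: [1, 23]
BINARY_OP * → 1 * 23 = 23. Stack: [23]
STORE_FAST n → n=23. Stack: []
LOAD_FAST_LOAD_FAST a,n → push 23,23. Stack: [23, 23]
BINARY_OP * → 23 * 23 = 529. Stack: [529]
STORE_FAST n → n=529. Stack: []
LOAD_FAST_LOAD_FAST a,n → push 23,529. Stack: [23, 529]
BINARY_OP + → 23 + 529 = 552. Stack: [552]
LOAD_FAST_LOAD_FAST a,n → push 23,529. Stack: [552, 23, 529]
BINARY_OP * → 23 * 529 = 12167. Stack: [552, 12167]
BINARY_OP - → 552 - 12167 = -11615. Stack: [-11615]
STORE_FAST p → p=-11615. Stack: []
LOAD_FAST_LOAD_FAST a,p → push 23,-11615. Stack: [23, -11615]
BINARY_OP + → 23 + -11615 = -11592. Stack: [-11592]
STORE_FAST p → p=-11592. Stack: []
LOAD_CONST → push 11. Stack: [11]
LOAD_FAST a → push 23. Stack: [11, 23]
BINARY_OP % → 11 % 23 = 11. Stack: [11]
STORE_FAST n → n=11. Stack: []
LOAD_FAST n → push 11. Stack: [11]
RETURN_VALUE → return 11.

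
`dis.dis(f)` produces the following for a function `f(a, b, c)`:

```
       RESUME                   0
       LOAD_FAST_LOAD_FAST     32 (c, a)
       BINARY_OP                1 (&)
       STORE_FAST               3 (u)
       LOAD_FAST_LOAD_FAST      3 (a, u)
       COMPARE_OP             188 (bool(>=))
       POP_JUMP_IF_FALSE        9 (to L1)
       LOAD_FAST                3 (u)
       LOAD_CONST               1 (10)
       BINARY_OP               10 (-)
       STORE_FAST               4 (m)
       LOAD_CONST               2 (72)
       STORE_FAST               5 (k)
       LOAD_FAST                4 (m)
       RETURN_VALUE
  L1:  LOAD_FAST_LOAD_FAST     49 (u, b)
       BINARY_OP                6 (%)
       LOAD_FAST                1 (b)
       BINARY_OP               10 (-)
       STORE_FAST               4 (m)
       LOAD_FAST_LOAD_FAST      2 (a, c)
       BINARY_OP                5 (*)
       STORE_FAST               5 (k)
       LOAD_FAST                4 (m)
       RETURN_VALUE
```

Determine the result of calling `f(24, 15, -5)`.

LOAD_FAST_LOAD_FAST c,a → push -5,24. Stack: [-5, 24]
BINARY_OP & → -5 & 24 = 24. Stack: [24]
STORE_FAST u → u=24. Stack: []
LOAD_FAST_LOAD_FAST a,u → push 24,24. Stack: [24, 24]
COMPARE_OP bool(>=) → 24 vs 24 = True. Stack: [True]
POP_JUMP_IF_FALSE → pop True; no jump. Stack: []
LOAD_FAST u → push 24. Stack: [24]
LOAD_CONST → push 10. Stack: [24, 10]
BINARY_OP - → 24 - 10 = 14. Stack: [14]
STORE_FAST m → m=14. Stack: []
LOAD_CONST → push 72. Stack: [72]
STORE_FAST k → k=72. Stack: []
LOAD_FAST m → push 14. Stack: [14]
RETURN_VALUE → return 14.

14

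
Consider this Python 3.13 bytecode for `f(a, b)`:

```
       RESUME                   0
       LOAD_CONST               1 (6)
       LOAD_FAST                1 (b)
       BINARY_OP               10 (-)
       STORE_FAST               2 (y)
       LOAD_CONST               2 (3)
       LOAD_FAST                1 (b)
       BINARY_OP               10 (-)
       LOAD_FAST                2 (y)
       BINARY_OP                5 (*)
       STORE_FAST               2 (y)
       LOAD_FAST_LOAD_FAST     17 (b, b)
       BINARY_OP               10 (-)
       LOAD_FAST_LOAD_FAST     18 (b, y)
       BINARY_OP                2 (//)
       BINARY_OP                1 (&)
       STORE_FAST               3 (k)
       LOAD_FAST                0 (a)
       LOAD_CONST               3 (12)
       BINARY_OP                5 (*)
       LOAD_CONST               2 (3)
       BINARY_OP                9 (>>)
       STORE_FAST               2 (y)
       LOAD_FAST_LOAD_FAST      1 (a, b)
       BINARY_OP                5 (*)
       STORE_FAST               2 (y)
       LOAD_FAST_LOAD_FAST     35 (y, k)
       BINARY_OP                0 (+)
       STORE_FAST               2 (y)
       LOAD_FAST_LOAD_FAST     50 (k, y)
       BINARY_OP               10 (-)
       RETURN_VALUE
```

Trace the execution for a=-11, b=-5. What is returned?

LOAD_CONST → push 6. Stack: [6]
LOAD_FAST b → push -5. Stack: [6, -5]
BINARY_OP - → 6 - -5 = 11. Stack: [11]
STORE_FAST y → y=11. Stack: []
LOAD_CONST → push 3. Stack: [3]
LOAD_FAST b → push -5. Stack: [3, -5]
BINARY_OP - → 3 - -5 = 8. Stack: [8]
LOAD_FAST y → push 11. Stack: [8, 11]
BINARY_OP * → 8 * 11 = 88. Stack: [88]
STORE_FAST y → y=88. Stack: []
LOAD_FAST_LOAD_FAST b,b → push -5,-5. Stack: [-5, -5]
BINARY_OP - → -5 - -5 = 0. Stack: [0]
LOAD_FAST_LOAD_FAST b,y → push -5,88. Stack: [0, -5, 88]
BINARY_OP // → -5 // 88 = -1. Stack: [0, -1]
BINARY_OP & → 0 & -1 = 0. Stack: [0]
STORE_FAST k → k=0. Stack: []
LOAD_FAST a → push -11. Stack: [-11]
LOAD_CONST → push 12. Stack: [-11, 12]
BINARY_OP * → -11 * 12 = -132. Stack: [-132]
LOAD_CONST → push 3. Stack: [-132, 3]
BINARY_OP >> → -132 >> 3 = -17. Stack: [-17]
STORE_FAST y → y=-17. Stack: []
LOAD_FAST_LOAD_FAST a,b → push -11,-5. Stack: [-11, -5]
BINARY_OP * → -11 * -5 = 55. Stack: [55]
STORE_FAST y → y=55. Stack: []
LOAD_FAST_LOAD_FAST y,k → push 55,0. Stack: [55, 0]
BINARY_OP + → 55 + 0 = 55. Stack: [55]
STORE_FAST y → y=55. Stack: []
LOAD_FAST_LOAD_FAST k,y → push 0,55. Stack: [0, 55]
BINARY_OP - → 0 - 55 = -55. Stack: [-55]
RETURN_VALUE → return -55.

-55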